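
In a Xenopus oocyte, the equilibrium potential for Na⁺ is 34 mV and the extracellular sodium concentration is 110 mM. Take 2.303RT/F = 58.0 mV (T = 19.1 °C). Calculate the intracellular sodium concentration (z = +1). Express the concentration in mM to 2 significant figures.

Nernst: E = (58.0/1) · log₁₀([out]/[in]), so log₁₀([out]/[in]) = 34.0 × 1 / 58.0 = 0.5862.
[out]/[in] = 10^(0.5862) = 3.857.
[in] = 110 / 3.857 = 28.52 mM.

29 mM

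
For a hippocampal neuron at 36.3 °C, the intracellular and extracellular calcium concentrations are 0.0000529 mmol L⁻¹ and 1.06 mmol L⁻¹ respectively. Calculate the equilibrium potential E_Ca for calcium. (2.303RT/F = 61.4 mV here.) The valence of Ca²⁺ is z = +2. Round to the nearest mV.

132 mV

E = (61.4/z) · log₁₀([Ca²⁺]_out/[Ca²⁺]_in) with z = +2.
= (61.4/2) · log₁₀(1.06/0.0000529) = 30.70 · log₁₀(2.004e+04)
= 30.70 · (4.3019) = 132.07 mV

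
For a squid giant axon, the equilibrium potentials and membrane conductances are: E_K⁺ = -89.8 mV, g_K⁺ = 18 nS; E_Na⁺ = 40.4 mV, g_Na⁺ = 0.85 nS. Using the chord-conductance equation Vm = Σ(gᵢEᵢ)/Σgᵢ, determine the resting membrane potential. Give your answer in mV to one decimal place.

Σ gᵢEᵢ = 18·(-89.8) + 0.85·(40.4) = -1582.06
Σ gᵢ = 18 + 0.85 = 18.85
Vm = -1582.06 / 18.85 = -83.93 mV

-83.9 mV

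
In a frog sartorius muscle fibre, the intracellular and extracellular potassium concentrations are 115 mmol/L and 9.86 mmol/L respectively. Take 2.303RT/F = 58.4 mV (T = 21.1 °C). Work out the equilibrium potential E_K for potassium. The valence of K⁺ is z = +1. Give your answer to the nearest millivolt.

E = (58.4/z) · log₁₀([K⁺]_out/[K⁺]_in) with z = +1.
= (58.4/1) · log₁₀(9.86/115) = 58.40 · log₁₀(0.08574)
= 58.40 · (-1.0668) = -62.30 mV

-62 mV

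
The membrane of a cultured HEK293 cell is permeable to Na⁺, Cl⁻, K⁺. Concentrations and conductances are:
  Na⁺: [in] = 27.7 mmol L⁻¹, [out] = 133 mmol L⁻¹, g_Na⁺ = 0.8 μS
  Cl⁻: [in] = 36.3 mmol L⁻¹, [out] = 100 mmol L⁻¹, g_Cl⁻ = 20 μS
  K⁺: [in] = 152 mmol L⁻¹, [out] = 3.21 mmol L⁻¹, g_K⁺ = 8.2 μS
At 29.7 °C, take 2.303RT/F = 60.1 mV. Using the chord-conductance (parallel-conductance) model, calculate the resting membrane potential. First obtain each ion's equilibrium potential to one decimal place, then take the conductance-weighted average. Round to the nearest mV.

-46 mV

E_Na⁺ = (60.1/1)·log₁₀(133/27.7) = 41.0 mV
E_Cl⁻ = (60.1/-1)·log₁₀(100/36.3) = -26.4 mV
E_K⁺ = (60.1/1)·log₁₀(3.21/152) = -100.7 mV
Vm = (Σ gᵢEᵢ)/(Σ gᵢ) = (0.8·41.0 + 20·-26.4 + 8.2·-100.7) / (0.8 + 20 + 8.2)
= -1320.94 / 29 = -45.55 mV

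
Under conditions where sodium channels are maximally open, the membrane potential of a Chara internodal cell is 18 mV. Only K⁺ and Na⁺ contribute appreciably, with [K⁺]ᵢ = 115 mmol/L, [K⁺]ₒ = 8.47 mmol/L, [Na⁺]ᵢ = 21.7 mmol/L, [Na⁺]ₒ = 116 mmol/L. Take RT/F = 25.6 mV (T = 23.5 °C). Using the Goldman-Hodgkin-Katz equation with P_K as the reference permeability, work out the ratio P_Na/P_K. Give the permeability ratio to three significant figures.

Let α = P_Na/P_K. GHK: Vm = 25.6·ln[(Kₒ + α·Naₒ)/(Kᵢ + α·Naᵢ)].
e^(Vm/25.6) = e^(18.0/25.6) = 2.0201
So 2.0201·(Kᵢ + α·Naᵢ) = Kₒ + α·Naₒ → α = (2.0201·115.0 − 8.47) / (116.0 − 2.0201·21.7)
α = (232.3 − 8.47) / (116.0 − 43.84) = 223.8/72.16 = 3.102

3.10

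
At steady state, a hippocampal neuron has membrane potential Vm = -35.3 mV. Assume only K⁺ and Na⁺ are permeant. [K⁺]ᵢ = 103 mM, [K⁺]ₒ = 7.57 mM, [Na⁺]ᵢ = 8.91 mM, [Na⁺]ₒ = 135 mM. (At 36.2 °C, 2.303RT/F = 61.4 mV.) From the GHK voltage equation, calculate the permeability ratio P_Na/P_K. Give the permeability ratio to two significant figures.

0.15

Let α = P_Na/P_K. GHK: Vm = 61.4·log₁₀[(Kₒ + α·Naₒ)/(Kᵢ + α·Naᵢ)].
10^(Vm/61.4) = 10^(-35.3/61.4) = 0.26612
So 0.26612·(Kᵢ + α·Naᵢ) = Kₒ + α·Naₒ → α = (0.26612·103.0 − 7.57) / (135.0 − 0.26612·8.91)
α = (27.41 − 7.57) / (135.0 − 2.371) = 19.84/132.6 = 0.1496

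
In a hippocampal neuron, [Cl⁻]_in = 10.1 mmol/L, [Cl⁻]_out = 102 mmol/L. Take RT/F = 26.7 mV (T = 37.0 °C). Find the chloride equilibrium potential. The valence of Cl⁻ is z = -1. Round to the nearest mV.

E = (26.7/z) · ln([Cl⁻]_out/[Cl⁻]_in) with z = -1.
For an anion, dividing by z = -1 reverses the sign.
= (26.7/-1) · ln(102/10.1) = -26.70 · ln(10.1)
= -26.70 · (2.3124) = -61.74 mV

-62 mV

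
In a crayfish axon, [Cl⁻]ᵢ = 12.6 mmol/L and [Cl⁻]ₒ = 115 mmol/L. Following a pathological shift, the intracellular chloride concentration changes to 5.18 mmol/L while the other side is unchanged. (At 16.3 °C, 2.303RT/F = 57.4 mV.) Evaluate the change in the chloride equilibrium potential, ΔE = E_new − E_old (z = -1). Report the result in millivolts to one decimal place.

E_old = (57.4/-1)·log₁₀(115/12.6) = -55.12 mV
E_new = (57.4/-1)·log₁₀(115/5.18) = -77.28 mV
ΔE = -77.28 − (-55.12) = -22.16 mV

-22.2 mV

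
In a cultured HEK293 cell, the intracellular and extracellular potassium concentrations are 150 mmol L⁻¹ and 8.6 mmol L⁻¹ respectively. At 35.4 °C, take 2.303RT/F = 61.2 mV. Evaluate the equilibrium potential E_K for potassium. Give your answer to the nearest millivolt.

E = (61.2/z) · log₁₀([K⁺]_out/[K⁺]_in) with z = +1.
= (61.2/1) · log₁₀(8.6/150) = 61.20 · log₁₀(0.05733)
= 61.20 · (-1.2416) = -75.99 mV

-76 mV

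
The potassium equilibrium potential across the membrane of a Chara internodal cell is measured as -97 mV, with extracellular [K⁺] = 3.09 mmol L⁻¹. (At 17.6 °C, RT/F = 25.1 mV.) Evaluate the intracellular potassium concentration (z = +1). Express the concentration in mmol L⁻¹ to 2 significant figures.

150 mmol L⁻¹

Nernst: E = (25.1/1) · ln([out]/[in]), so ln([out]/[in]) = -97.0 × 1 / 25.1 = -3.8645.
[out]/[in] = e^(-3.8645) = 0.02097.
[in] = 3.09 / 0.02097 = 147.3 mmol L⁻¹.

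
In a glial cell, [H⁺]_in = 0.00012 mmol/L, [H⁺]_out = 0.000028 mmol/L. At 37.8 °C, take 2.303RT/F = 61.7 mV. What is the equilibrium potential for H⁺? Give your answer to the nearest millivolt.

-39 mV

E = (61.7/z) · log₁₀([H⁺]_out/[H⁺]_in) with z = +1.
= (61.7/1) · log₁₀(0.000028/0.00012) = 61.70 · log₁₀(0.2333)
= 61.70 · (-0.6320) = -39.00 mV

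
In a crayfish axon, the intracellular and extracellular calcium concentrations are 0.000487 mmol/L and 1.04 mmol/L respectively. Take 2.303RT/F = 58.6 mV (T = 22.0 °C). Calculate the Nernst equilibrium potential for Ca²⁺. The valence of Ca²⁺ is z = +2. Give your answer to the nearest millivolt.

98 mV

E = (58.6/z) · log₁₀([Ca²⁺]_out/[Ca²⁺]_in) with z = +2.
= (58.6/2) · log₁₀(1.04/0.000487) = 29.30 · log₁₀(2136)
= 29.30 · (3.3295) = 97.55 mV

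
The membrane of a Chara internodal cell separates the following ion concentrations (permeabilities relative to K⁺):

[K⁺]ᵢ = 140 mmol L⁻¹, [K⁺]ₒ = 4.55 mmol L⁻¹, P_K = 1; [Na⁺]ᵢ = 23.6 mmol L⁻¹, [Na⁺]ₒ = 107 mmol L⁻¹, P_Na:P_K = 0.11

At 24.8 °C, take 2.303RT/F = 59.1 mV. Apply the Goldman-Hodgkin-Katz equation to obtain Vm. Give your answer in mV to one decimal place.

-55.6 mV

Vm = 59.1 · log₁₀[(Σ P·[cation]ₒ + Σ P·[anion]ᵢ) / (Σ P·[cation]ᵢ + Σ P·[anion]ₒ)]
Numerator = 1×4.55 + 0.11×107 = 16.32
Denominator = 1×140 + 0.11×23.6 = 142.6
Vm = 59.1 · log₁₀(0.11445) = 59.1 × (-0.9414) = -55.64 mV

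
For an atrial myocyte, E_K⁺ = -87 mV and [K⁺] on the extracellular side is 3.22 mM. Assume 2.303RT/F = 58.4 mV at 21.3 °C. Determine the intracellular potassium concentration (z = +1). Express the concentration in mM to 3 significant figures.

Nernst: E = (58.4/1) · log₁₀([out]/[in]), so log₁₀([out]/[in]) = -87.0 × 1 / 58.4 = -1.4897.
[out]/[in] = 10^(-1.4897) = 0.03238.
[in] = 3.22 / 0.03238 = 99.44 mM.

99.4 mM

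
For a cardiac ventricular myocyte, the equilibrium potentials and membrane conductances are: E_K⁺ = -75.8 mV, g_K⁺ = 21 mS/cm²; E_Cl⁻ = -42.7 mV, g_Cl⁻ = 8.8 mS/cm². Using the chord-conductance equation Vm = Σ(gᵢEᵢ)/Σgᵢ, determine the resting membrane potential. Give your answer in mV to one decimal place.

-66.0 mV

Σ gᵢEᵢ = 21·(-75.8) + 8.8·(-42.7) = -1967.56
Σ gᵢ = 21 + 8.8 = 29.8
Vm = -1967.56 / 29.8 = -66.03 mV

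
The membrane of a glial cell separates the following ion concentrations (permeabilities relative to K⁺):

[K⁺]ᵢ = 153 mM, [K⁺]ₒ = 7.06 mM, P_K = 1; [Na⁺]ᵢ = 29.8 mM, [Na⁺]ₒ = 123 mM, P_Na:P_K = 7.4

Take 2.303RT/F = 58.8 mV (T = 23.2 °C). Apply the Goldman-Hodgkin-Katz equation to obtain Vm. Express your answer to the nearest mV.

23 mV

Vm = 58.8 · log₁₀[(Σ P·[cation]ₒ + Σ P·[anion]ᵢ) / (Σ P·[cation]ᵢ + Σ P·[anion]ₒ)]
Numerator = 1×7.06 + 7.4×123 = 917.3
Denominator = 1×153 + 7.4×29.8 = 373.5
Vm = 58.8 · log₁₀(2.4557) = 58.8 × (0.3902) = 22.94 mV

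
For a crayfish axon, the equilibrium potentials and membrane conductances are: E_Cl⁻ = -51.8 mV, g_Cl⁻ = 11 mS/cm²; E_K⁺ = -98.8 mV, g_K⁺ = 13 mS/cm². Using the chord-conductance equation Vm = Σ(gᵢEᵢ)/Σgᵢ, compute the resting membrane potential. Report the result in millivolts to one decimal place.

Σ gᵢEᵢ = 11·(-51.8) + 13·(-98.8) = -1854.20
Σ gᵢ = 11 + 13 = 24
Vm = -1854.20 / 24 = -77.26 mV

-77.3 mV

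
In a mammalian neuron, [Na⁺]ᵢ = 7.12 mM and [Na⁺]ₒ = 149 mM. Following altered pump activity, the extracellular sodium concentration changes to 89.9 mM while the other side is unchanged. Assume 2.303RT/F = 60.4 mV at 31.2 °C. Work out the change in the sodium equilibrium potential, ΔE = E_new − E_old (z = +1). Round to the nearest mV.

-13 mV

E_old = (60.4/1)·log₁₀(149/7.12) = 79.77 mV
E_new = (60.4/1)·log₁₀(89.9/7.12) = 66.52 mV
ΔE = 66.52 − (79.77) = -13.25 mV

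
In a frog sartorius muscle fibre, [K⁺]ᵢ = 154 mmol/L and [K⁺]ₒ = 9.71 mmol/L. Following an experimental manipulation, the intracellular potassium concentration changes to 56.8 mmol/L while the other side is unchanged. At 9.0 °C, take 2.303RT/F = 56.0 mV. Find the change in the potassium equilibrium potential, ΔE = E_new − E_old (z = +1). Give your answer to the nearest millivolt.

24 mV

E_old = (56.0/1)·log₁₀(9.71/154) = -67.22 mV
E_new = (56.0/1)·log₁₀(9.71/56.8) = -42.96 mV
ΔE = -42.96 − (-67.22) = 24.26 mV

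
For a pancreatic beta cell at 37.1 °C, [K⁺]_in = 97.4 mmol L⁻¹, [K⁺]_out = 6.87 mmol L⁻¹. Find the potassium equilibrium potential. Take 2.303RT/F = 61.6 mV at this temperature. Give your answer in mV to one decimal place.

-70.9 mV

E = (61.6/z) · log₁₀([K⁺]_out/[K⁺]_in) with z = +1.
= (61.6/1) · log₁₀(6.87/97.4) = 61.60 · log₁₀(0.07053)
= 61.60 · (-1.1516) = -70.94 mV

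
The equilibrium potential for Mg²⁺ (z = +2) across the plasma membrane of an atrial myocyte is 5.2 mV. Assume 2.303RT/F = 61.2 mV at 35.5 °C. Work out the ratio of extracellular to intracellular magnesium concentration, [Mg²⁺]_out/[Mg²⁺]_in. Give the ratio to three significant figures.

log₁₀([out]/[in]) = E·z/(61.2) = 5.2 × 2 / 61.2 = 0.1699
[out]/[in] = 10^(0.1699) = 1.479

1.48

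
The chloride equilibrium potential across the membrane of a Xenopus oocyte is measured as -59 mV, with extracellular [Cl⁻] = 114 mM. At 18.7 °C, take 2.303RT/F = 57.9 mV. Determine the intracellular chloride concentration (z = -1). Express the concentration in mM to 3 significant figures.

Nernst: E = (57.9/-1) · log₁₀([out]/[in]), so log₁₀([out]/[in]) = -59.0 × -1 / 57.9 = 1.0190.
[out]/[in] = 10^(1.0190) = 10.45.
[in] = 114 / 10.45 = 10.91 mM.

10.9 mM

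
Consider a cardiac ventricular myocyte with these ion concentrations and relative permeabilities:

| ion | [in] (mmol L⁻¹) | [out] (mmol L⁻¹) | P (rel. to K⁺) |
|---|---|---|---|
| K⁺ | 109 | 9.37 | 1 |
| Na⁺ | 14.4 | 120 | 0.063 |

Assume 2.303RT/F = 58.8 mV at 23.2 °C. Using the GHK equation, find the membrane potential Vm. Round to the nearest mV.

Vm = 58.8 · log₁₀[(Σ P·[cation]ₒ + Σ P·[anion]ᵢ) / (Σ P·[cation]ᵢ + Σ P·[anion]ₒ)]
Numerator = 1×9.37 + 0.063×120 = 16.93
Denominator = 1×109 + 0.063×14.4 = 109.9
Vm = 58.8 · log₁₀(0.15404) = 58.8 × (-0.8124) = -47.77 mV

-48 mV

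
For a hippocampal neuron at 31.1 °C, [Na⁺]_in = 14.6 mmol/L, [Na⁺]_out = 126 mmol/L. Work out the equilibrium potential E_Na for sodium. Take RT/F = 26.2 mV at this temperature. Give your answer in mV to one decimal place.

E = (26.2/z) · ln([Na⁺]_out/[Na⁺]_in) with z = +1.
= (26.2/1) · ln(126/14.6) = 26.20 · ln(8.63)
= 26.20 · (2.1553) = 56.47 mV

56.5 mV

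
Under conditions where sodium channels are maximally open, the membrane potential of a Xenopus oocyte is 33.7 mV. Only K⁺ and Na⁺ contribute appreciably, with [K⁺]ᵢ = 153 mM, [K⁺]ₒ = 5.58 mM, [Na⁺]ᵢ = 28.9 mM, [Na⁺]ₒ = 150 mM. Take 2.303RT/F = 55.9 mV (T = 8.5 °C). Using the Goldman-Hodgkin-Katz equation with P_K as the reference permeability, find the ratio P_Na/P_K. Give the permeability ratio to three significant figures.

17.8

Let α = P_Na/P_K. GHK: Vm = 55.9·log₁₀[(Kₒ + α·Naₒ)/(Kᵢ + α·Naᵢ)].
10^(Vm/55.9) = 10^(33.7/55.9) = 4.0074
So 4.0074·(Kᵢ + α·Naᵢ) = Kₒ + α·Naₒ → α = (4.0074·153.0 − 5.58) / (150.0 − 4.0074·28.9)
α = (613.1 − 5.58) / (150.0 − 115.8) = 607.6/34.19 = 17.77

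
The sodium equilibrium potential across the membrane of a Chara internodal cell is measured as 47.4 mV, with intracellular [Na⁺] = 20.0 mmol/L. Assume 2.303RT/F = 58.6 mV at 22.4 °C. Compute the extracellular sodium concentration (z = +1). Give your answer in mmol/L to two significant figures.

Nernst: E = (58.6/1) · log₁₀([out]/[in]), so log₁₀([out]/[in]) = 47.4 × 1 / 58.6 = 0.8089.
[out]/[in] = 10^(0.8089) = 6.44.
[out] = 6.44 × 20.0 = 128.8 mmol/L.

130 mmol/L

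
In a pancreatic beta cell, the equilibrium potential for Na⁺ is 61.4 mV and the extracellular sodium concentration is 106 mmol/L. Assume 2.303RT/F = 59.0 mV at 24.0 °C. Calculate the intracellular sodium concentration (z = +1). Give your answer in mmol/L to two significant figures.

Nernst: E = (59.0/1) · log₁₀([out]/[in]), so log₁₀([out]/[in]) = 61.4 × 1 / 59.0 = 1.0407.
[out]/[in] = 10^(1.0407) = 10.98.
[in] = 106 / 10.98 = 9.652 mmol/L.

9.7 mmol/L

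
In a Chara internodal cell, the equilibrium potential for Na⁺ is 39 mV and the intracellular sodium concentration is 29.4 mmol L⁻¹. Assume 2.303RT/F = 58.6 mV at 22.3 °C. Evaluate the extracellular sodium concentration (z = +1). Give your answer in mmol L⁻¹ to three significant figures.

136 mmol L⁻¹

Nernst: E = (58.6/1) · log₁₀([out]/[in]), so log₁₀([out]/[in]) = 39.0 × 1 / 58.6 = 0.6655.
[out]/[in] = 10^(0.6655) = 4.629.
[out] = 4.629 × 29.4 = 136.1 mmol L⁻¹.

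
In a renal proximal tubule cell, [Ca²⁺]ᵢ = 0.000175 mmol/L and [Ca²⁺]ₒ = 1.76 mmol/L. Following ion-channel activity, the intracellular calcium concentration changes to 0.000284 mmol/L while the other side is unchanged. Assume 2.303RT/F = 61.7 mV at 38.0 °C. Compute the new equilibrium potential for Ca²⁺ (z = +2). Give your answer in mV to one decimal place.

After the shift: [Ca²⁺]_out = 1.76, [Ca²⁺]_in = 0.000284 mmol/L.
E_new = (61.7/2)·log₁₀(1.76/0.000284) = 30.85 · (3.7922) = 116.99 mV

117.0 mV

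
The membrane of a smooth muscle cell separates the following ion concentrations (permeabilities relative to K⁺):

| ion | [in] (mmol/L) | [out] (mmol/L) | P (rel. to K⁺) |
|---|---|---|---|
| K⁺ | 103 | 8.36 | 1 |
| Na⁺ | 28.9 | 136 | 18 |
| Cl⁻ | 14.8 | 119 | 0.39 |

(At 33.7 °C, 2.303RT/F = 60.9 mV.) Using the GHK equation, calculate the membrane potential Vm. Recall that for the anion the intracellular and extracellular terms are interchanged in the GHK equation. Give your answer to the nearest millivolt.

34 mV

Vm = 60.9 · log₁₀[(Σ P·[cation]ₒ + Σ P·[anion]ᵢ) / (Σ P·[cation]ᵢ + Σ P·[anion]ₒ)]
Numerator = 1×8.36 + 18×136 + 0.39×14.8 = 2462
Denominator = 1×103 + 18×28.9 + 0.39×119 = 669.6
Vm = 60.9 · log₁₀(3.677) = 60.9 × (0.5655) = 34.44 mV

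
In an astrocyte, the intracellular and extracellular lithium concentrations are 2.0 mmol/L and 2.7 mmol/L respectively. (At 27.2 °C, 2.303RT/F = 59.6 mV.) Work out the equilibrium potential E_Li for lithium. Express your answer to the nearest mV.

E = (59.6/z) · log₁₀([Li⁺]_out/[Li⁺]_in) with z = +1.
= (59.6/1) · log₁₀(2.7/2.0) = 59.60 · log₁₀(1.35)
= 59.60 · (0.1303) = 7.77 mV

8 mV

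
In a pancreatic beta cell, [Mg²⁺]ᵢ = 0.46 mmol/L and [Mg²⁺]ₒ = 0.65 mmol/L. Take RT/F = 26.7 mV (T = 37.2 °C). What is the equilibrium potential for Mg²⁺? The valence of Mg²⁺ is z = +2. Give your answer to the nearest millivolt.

5 mV

E = (26.7/z) · ln([Mg²⁺]_out/[Mg²⁺]_in) with z = +2.
= (26.7/2) · ln(0.65/0.46) = 13.35 · ln(1.413)
= 13.35 · (0.3457) = 4.62 mV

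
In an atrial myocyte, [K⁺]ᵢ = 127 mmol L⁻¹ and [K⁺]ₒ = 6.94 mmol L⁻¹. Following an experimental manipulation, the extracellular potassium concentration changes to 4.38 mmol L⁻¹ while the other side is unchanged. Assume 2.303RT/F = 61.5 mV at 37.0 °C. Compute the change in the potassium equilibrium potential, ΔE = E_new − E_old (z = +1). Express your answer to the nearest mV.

E_old = (61.5/1)·log₁₀(6.94/127) = -77.64 mV
E_new = (61.5/1)·log₁₀(4.38/127) = -89.93 mV
ΔE = -89.93 − (-77.64) = -12.29 mV

-12 mV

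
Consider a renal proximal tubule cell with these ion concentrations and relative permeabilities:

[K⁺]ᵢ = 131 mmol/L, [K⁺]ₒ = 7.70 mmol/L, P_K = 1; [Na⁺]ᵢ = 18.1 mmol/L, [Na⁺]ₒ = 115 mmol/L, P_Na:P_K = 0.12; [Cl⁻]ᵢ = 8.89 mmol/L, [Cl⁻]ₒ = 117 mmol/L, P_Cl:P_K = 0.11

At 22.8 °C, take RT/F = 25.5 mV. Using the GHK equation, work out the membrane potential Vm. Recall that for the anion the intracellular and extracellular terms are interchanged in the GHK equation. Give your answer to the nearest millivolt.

-48 mV

Vm = 25.5 · ln[(Σ P·[cation]ₒ + Σ P·[anion]ᵢ) / (Σ P·[cation]ᵢ + Σ P·[anion]ₒ)]
Numerator = 1×7.70 + 0.12×115 + 0.11×8.89 = 22.48
Denominator = 1×131 + 0.12×18.1 + 0.11×117 = 146
Vm = 25.5 · ln(0.15391) = 25.5 × (-1.8714) = -47.72 mV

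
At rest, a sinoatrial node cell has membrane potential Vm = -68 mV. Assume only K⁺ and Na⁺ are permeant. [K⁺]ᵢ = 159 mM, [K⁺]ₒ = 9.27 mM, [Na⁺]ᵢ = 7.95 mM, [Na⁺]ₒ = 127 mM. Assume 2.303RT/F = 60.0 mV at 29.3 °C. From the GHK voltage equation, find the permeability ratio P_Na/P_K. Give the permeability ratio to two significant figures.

Let α = P_Na/P_K. GHK: Vm = 60.0·log₁₀[(Kₒ + α·Naₒ)/(Kᵢ + α·Naᵢ)].
10^(Vm/60.0) = 10^(-68.0/60.0) = 0.073564
So 0.073564·(Kᵢ + α·Naᵢ) = Kₒ + α·Naₒ → α = (0.073564·159.0 − 9.27) / (127.0 − 0.073564·7.95)
α = (11.7 − 9.27) / (127.0 − 0.5848) = 2.427/126.4 = 0.0192

0.019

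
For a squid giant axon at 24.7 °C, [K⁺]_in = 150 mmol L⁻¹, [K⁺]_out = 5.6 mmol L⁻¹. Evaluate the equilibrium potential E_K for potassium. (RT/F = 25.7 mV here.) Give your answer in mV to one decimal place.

-84.5 mV

E = (25.7/z) · ln([K⁺]_out/[K⁺]_in) with z = +1.
= (25.7/1) · ln(5.6/150) = 25.70 · ln(0.03733)
= 25.70 · (-3.2879) = -84.50 mV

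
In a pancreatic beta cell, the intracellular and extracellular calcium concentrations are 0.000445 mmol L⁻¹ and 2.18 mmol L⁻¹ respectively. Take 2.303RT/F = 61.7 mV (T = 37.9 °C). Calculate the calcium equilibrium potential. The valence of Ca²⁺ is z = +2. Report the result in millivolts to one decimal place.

113.8 mV

E = (61.7/z) · log₁₀([Ca²⁺]_out/[Ca²⁺]_in) with z = +2.
= (61.7/2) · log₁₀(2.18/0.000445) = 30.85 · log₁₀(4899)
= 30.85 · (3.6901) = 113.84 mV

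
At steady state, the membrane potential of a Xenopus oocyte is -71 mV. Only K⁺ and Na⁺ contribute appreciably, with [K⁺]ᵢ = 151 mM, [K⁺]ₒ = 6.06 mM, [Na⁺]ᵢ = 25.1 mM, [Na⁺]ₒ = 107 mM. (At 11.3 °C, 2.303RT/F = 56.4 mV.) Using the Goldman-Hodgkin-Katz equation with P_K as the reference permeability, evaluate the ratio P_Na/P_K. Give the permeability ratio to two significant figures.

Let α = P_Na/P_K. GHK: Vm = 56.4·log₁₀[(Kₒ + α·Naₒ)/(Kᵢ + α·Naᵢ)].
10^(Vm/56.4) = 10^(-71.0/56.4) = 0.055098
So 0.055098·(Kᵢ + α·Naᵢ) = Kₒ + α·Naₒ → α = (0.055098·151.0 − 6.06) / (107.0 − 0.055098·25.1)
α = (8.32 − 6.06) / (107.0 − 1.383) = 2.26/105.6 = 0.0214

0.021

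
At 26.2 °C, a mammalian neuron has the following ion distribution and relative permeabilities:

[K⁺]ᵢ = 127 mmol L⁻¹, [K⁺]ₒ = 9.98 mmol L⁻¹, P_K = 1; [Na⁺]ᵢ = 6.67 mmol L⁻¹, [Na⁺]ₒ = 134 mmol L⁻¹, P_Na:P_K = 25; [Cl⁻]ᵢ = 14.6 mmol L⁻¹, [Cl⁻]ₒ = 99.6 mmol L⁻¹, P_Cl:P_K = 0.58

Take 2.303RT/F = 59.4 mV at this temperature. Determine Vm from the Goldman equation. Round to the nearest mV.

58 mV

Vm = 59.4 · log₁₀[(Σ P·[cation]ₒ + Σ P·[anion]ᵢ) / (Σ P·[cation]ᵢ + Σ P·[anion]ₒ)]
Numerator = 1×9.98 + 25×134 + 0.58×14.6 = 3368
Denominator = 1×127 + 25×6.67 + 0.58×99.6 = 351.5
Vm = 59.4 · log₁₀(9.5826) = 59.4 × (0.9815) = 58.30 mV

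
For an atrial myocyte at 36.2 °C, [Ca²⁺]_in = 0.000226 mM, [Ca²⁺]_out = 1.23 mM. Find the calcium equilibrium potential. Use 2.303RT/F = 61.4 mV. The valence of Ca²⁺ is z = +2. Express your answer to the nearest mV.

115 mV

E = (61.4/z) · log₁₀([Ca²⁺]_out/[Ca²⁺]_in) with z = +2.
= (61.4/2) · log₁₀(1.23/0.000226) = 30.70 · log₁₀(5442)
= 30.70 · (3.7358) = 114.69 mV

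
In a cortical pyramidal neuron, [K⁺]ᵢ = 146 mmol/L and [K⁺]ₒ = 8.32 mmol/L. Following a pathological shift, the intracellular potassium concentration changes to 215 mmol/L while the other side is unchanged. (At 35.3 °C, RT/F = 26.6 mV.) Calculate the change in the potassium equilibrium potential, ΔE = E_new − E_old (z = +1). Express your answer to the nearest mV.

E_old = (26.6/1)·ln(8.32/146) = -76.21 mV
E_new = (26.6/1)·ln(8.32/215) = -86.50 mV
ΔE = -86.50 − (-76.21) = -10.30 mV

-10 mV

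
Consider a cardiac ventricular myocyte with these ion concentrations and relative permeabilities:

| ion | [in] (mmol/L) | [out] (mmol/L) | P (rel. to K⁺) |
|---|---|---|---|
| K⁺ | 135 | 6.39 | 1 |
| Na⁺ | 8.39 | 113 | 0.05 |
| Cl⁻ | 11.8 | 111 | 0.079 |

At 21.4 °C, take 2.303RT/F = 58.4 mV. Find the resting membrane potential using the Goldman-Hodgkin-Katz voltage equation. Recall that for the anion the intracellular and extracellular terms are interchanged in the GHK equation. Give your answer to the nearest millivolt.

Vm = 58.4 · log₁₀[(Σ P·[cation]ₒ + Σ P·[anion]ᵢ) / (Σ P·[cation]ᵢ + Σ P·[anion]ₒ)]
Numerator = 1×6.39 + 0.05×113 + 0.079×11.8 = 12.97
Denominator = 1×135 + 0.05×8.39 + 0.079×111 = 144.2
Vm = 58.4 · log₁₀(0.089967) = 58.4 × (-1.0459) = -61.08 mV

-61 mV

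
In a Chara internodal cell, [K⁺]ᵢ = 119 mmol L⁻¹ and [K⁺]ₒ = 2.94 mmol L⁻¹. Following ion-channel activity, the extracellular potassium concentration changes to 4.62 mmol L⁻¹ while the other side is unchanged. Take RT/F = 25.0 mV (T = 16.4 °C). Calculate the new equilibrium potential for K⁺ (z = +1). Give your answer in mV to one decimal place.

After the shift: [K⁺]_out = 4.62, [K⁺]_in = 119 mmol L⁻¹.
E_new = (25.0/1)·ln(4.62/119) = 25.00 · (-3.2487) = -81.22 mV

-81.2 mV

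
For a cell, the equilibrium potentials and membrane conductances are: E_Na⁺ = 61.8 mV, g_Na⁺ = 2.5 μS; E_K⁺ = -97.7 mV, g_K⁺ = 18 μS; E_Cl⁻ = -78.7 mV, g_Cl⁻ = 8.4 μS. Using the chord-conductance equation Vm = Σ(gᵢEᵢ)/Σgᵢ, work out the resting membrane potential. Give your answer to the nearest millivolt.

Σ gᵢEᵢ = 2.5·(61.8) + 18·(-97.7) + 8.4·(-78.7) = -2265.18
Σ gᵢ = 2.5 + 18 + 8.4 = 28.9
Vm = -2265.18 / 28.9 = -78.38 mV

-78 mV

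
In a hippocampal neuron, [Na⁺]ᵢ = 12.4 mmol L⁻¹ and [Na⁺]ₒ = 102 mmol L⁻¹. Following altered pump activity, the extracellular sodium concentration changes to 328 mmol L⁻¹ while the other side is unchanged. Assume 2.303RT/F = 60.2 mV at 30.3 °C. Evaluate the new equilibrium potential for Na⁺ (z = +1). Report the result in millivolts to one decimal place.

85.6 mV

After the shift: [Na⁺]_out = 328, [Na⁺]_in = 12.4 mmol L⁻¹.
E_new = (60.2/1)·log₁₀(328/12.4) = 60.20 · (1.4225) = 85.63 mV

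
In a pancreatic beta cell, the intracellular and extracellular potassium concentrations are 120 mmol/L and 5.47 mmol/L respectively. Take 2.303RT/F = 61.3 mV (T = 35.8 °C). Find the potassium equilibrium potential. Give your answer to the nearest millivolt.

E = (61.3/z) · log₁₀([K⁺]_out/[K⁺]_in) with z = +1.
= (61.3/1) · log₁₀(5.47/120) = 61.30 · log₁₀(0.04558)
= 61.30 · (-1.3412) = -82.22 mV

-82 mV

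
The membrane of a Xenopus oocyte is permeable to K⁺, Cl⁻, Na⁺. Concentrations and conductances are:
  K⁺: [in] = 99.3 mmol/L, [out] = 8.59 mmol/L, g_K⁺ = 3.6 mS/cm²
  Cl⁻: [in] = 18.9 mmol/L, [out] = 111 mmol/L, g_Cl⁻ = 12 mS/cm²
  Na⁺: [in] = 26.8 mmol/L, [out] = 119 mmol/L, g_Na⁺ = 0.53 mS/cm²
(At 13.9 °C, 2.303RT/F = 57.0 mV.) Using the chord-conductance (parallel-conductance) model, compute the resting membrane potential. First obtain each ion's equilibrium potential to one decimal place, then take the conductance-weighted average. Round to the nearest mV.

-45 mV

E_K⁺ = (57.0/1)·log₁₀(8.59/99.3) = -60.6 mV
E_Cl⁻ = (57.0/-1)·log₁₀(111/18.9) = -43.8 mV
E_Na⁺ = (57.0/1)·log₁₀(119/26.8) = 36.9 mV
Vm = (Σ gᵢEᵢ)/(Σ gᵢ) = (3.6·-60.6 + 12·-43.8 + 0.53·36.9) / (3.6 + 12 + 0.53)
= -724.20 / 16.13 = -44.90 mV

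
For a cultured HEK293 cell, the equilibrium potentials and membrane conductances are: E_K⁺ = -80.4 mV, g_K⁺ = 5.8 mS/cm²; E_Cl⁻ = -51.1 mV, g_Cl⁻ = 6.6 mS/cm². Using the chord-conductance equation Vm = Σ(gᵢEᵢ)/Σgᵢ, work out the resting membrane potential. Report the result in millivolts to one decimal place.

-64.8 mV

Σ gᵢEᵢ = 5.8·(-80.4) + 6.6·(-51.1) = -803.58
Σ gᵢ = 5.8 + 6.6 = 12.4
Vm = -803.58 / 12.4 = -64.80 mV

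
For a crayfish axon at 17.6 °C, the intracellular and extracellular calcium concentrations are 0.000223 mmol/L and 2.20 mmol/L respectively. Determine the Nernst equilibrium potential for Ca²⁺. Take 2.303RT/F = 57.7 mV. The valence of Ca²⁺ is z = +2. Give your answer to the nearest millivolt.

E = (57.7/z) · log₁₀([Ca²⁺]_out/[Ca²⁺]_in) with z = +2.
= (57.7/2) · log₁₀(2.20/0.000223) = 28.85 · log₁₀(9865)
= 28.85 · (3.9941) = 115.23 mV

115 mV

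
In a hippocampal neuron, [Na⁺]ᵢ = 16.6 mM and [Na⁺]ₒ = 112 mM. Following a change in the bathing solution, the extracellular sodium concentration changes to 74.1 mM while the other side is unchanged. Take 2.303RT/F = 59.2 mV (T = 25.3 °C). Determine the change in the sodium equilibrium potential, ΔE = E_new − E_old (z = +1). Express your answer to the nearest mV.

-11 mV

E_old = (59.2/1)·log₁₀(112/16.6) = 49.08 mV
E_new = (59.2/1)·log₁₀(74.1/16.6) = 38.46 mV
ΔE = 38.46 − (49.08) = -10.62 mV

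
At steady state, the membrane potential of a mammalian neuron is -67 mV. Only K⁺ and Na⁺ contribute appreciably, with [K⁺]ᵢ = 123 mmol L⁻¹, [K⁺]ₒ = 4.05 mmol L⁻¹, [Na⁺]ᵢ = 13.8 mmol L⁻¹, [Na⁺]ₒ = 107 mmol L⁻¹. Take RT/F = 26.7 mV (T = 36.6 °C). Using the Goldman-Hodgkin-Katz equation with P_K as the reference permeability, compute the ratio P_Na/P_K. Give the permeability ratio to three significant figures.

Let α = P_Na/P_K. GHK: Vm = 26.7·ln[(Kₒ + α·Naₒ)/(Kᵢ + α·Naᵢ)].
e^(Vm/26.7) = e^(-67.0/26.7) = 0.08132
So 0.08132·(Kᵢ + α·Naᵢ) = Kₒ + α·Naₒ → α = (0.08132·123.0 − 4.05) / (107.0 − 0.08132·13.8)
α = (10 − 4.05) / (107.0 − 1.122) = 5.952/105.9 = 0.05622

0.0562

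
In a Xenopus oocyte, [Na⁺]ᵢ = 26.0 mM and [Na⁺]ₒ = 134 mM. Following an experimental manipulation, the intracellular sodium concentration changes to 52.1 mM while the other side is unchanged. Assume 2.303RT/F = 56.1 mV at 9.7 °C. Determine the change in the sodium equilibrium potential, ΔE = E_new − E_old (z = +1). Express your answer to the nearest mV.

-17 mV

E_old = (56.1/1)·log₁₀(134/26.0) = 39.95 mV
E_new = (56.1/1)·log₁₀(134/52.1) = 23.02 mV
ΔE = 23.02 − (39.95) = -16.93 mV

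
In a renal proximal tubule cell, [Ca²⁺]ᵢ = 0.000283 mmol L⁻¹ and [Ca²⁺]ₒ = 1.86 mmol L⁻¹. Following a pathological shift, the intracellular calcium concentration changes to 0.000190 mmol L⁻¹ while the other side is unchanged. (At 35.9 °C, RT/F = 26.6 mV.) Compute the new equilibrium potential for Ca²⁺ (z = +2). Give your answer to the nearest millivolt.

After the shift: [Ca²⁺]_out = 1.86, [Ca²⁺]_in = 0.000190 mmol L⁻¹.
E_new = (26.6/2)·ln(1.86/0.000190) = 13.30 · (9.1891) = 122.21 mV

122 mV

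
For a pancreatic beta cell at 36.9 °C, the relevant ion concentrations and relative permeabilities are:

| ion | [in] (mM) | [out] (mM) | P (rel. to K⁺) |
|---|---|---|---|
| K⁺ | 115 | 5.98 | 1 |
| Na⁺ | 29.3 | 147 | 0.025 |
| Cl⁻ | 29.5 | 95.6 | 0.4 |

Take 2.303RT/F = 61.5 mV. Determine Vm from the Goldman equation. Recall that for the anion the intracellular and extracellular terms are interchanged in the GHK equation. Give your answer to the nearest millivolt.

Vm = 61.5 · log₁₀[(Σ P·[cation]ₒ + Σ P·[anion]ᵢ) / (Σ P·[cation]ᵢ + Σ P·[anion]ₒ)]
Numerator = 1×5.98 + 0.025×147 + 0.4×29.5 = 21.46
Denominator = 1×115 + 0.025×29.3 + 0.4×95.6 = 154
Vm = 61.5 · log₁₀(0.13934) = 61.5 × (-0.8559) = -52.64 mV

-53 mV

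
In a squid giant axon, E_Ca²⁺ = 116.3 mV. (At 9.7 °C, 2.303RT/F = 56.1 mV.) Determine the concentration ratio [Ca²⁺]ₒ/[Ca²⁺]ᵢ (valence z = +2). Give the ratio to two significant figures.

14000

log₁₀([out]/[in]) = E·z/(56.1) = 116.3 × 2 / 56.1 = 4.1462
[out]/[in] = 10^(4.1462) = 1.4e+04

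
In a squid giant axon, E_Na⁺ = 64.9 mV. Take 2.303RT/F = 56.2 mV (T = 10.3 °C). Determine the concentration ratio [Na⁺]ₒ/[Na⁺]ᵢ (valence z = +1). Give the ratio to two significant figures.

14

log₁₀([out]/[in]) = E·z/(56.2) = 64.9 × 1 / 56.2 = 1.1548
[out]/[in] = 10^(1.1548) = 14.28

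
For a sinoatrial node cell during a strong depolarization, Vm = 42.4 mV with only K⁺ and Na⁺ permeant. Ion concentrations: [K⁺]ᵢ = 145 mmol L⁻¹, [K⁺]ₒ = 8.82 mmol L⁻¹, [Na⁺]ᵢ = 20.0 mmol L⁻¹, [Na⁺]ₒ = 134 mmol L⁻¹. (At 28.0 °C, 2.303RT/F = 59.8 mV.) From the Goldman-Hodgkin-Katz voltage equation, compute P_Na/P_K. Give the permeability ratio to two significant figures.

23

Let α = P_Na/P_K. GHK: Vm = 59.8·log₁₀[(Kₒ + α·Naₒ)/(Kᵢ + α·Naᵢ)].
10^(Vm/59.8) = 10^(42.4/59.8) = 5.1172
So 5.1172·(Kᵢ + α·Naᵢ) = Kₒ + α·Naₒ → α = (5.1172·145.0 − 8.82) / (134.0 − 5.1172·20.0)
α = (742 − 8.82) / (134.0 − 102.3) = 733.2/31.66 = 23.16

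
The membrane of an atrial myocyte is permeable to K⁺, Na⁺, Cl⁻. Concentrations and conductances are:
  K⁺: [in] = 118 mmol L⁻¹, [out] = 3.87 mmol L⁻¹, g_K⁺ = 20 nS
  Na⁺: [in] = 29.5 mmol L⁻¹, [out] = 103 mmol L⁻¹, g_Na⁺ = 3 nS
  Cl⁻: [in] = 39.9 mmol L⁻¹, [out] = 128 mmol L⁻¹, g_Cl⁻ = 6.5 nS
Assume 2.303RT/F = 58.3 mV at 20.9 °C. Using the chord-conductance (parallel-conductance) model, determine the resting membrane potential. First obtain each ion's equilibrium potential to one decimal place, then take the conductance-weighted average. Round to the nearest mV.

-62 mV

E_K⁺ = (58.3/1)·log₁₀(3.87/118) = -86.5 mV
E_Na⁺ = (58.3/1)·log₁₀(103/29.5) = 31.7 mV
E_Cl⁻ = (58.3/-1)·log₁₀(128/39.9) = -29.5 mV
Vm = (Σ gᵢEᵢ)/(Σ gᵢ) = (20·-86.5 + 3·31.7 + 6.5·-29.5) / (20 + 3 + 6.5)
= -1826.65 / 29.5 = -61.92 mV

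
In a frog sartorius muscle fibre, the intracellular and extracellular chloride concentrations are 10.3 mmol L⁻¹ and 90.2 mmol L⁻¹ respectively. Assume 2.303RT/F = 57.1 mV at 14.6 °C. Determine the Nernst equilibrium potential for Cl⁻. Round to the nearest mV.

-54 mV

E = (57.1/z) · log₁₀([Cl⁻]_out/[Cl⁻]_in) with z = -1.
For an anion, dividing by z = -1 reverses the sign.
= (57.1/-1) · log₁₀(90.2/10.3) = -57.10 · log₁₀(8.757)
= -57.10 · (0.9424) = -53.81 mV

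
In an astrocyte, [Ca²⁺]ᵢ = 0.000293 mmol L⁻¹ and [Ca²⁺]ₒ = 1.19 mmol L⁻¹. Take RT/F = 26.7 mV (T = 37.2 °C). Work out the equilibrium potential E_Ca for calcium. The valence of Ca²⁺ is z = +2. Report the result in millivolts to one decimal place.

E = (26.7/z) · ln([Ca²⁺]_out/[Ca²⁺]_in) with z = +2.
= (26.7/2) · ln(1.19/0.000293) = 13.35 · ln(4061)
= 13.35 · (8.3093) = 110.93 mV

110.9 mV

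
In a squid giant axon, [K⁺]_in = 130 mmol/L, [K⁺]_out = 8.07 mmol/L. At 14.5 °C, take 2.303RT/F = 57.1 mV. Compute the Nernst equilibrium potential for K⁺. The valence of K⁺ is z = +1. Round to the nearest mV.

E = (57.1/z) · log₁₀([K⁺]_out/[K⁺]_in) with z = +1.
= (57.1/1) · log₁₀(8.07/130) = 57.10 · log₁₀(0.06208)
= 57.10 · (-1.2071) = -68.92 mV

-69 mV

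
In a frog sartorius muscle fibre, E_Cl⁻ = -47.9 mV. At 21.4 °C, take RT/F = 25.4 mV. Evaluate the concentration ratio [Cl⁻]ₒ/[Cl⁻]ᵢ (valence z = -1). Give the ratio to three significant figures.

ln([out]/[in]) = E·z/(25.4) = -47.9 × -1 / 25.4 = 1.8858
[out]/[in] = e^(1.8858) = 6.592

6.59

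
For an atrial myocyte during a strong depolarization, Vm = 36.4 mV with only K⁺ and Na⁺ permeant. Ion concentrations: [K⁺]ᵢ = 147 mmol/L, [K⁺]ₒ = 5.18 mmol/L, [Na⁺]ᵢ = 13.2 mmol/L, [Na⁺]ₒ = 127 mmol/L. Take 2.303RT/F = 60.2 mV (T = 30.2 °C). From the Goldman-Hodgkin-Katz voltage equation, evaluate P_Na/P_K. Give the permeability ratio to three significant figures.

7.94

Let α = P_Na/P_K. GHK: Vm = 60.2·log₁₀[(Kₒ + α·Naₒ)/(Kᵢ + α·Naᵢ)].
10^(Vm/60.2) = 10^(36.4/60.2) = 4.0239
So 4.0239·(Kᵢ + α·Naᵢ) = Kₒ + α·Naₒ → α = (4.0239·147.0 − 5.18) / (127.0 − 4.0239·13.2)
α = (591.5 − 5.18) / (127.0 − 53.12) = 586.3/73.88 = 7.936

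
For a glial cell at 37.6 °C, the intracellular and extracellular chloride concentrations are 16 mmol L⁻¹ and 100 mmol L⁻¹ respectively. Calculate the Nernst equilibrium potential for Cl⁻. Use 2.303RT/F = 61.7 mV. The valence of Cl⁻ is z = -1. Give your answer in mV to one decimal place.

-49.1 mV

E = (61.7/z) · log₁₀([Cl⁻]_out/[Cl⁻]_in) with z = -1.
For an anion, dividing by z = -1 reverses the sign.
= (61.7/-1) · log₁₀(100/16) = -61.70 · log₁₀(6.25)
= -61.70 · (0.7959) = -49.11 mV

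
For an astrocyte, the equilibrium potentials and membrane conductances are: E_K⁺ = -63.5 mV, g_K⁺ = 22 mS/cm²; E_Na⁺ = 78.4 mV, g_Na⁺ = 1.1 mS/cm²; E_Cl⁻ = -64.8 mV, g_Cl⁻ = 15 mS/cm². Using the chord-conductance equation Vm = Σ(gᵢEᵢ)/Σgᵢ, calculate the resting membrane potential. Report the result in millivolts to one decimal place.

Σ gᵢEᵢ = 22·(-63.5) + 1.1·(78.4) + 15·(-64.8) = -2282.76
Σ gᵢ = 22 + 1.1 + 15 = 38.1
Vm = -2282.76 / 38.1 = -59.91 mV

-59.9 mV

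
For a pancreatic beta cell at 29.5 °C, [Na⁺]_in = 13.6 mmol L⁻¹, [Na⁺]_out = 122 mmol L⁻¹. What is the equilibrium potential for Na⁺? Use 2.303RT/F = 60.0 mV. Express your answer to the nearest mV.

E = (60.0/z) · log₁₀([Na⁺]_out/[Na⁺]_in) with z = +1.
= (60.0/1) · log₁₀(122/13.6) = 60.00 · log₁₀(8.971)
= 60.00 · (0.9528) = 57.17 mV

57 mV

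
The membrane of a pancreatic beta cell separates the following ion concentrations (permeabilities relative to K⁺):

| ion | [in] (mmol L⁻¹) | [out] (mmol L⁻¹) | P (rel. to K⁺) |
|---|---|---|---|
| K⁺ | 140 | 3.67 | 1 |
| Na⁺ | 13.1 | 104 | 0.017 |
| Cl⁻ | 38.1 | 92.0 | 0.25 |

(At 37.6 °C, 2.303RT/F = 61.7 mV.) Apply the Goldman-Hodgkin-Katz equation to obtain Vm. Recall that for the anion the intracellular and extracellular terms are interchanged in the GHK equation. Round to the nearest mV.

Vm = 61.7 · log₁₀[(Σ P·[cation]ₒ + Σ P·[anion]ᵢ) / (Σ P·[cation]ᵢ + Σ P·[anion]ₒ)]
Numerator = 1×3.67 + 0.017×104 + 0.25×38.1 = 14.96
Denominator = 1×140 + 0.017×13.1 + 0.25×92.0 = 163.2
Vm = 61.7 · log₁₀(0.091672) = 61.7 × (-1.0378) = -64.03 mV

-64 mV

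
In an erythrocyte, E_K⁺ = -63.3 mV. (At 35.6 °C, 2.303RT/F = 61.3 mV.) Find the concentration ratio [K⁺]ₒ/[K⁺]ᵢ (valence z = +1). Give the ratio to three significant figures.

log₁₀([out]/[in]) = E·z/(61.3) = -63.3 × 1 / 61.3 = -1.0326
[out]/[in] = 10^(-1.0326) = 0.09276

0.0928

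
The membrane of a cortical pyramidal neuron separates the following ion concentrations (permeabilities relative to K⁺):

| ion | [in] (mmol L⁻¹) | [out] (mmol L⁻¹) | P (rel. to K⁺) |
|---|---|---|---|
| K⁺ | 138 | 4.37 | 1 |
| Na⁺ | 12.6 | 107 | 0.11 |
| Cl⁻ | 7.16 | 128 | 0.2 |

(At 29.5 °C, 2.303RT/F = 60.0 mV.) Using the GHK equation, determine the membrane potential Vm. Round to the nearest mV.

Vm = 60.0 · log₁₀[(Σ P·[cation]ₒ + Σ P·[anion]ᵢ) / (Σ P·[cation]ᵢ + Σ P·[anion]ₒ)]
Numerator = 1×4.37 + 0.11×107 + 0.2×7.16 = 17.57
Denominator = 1×138 + 0.11×12.6 + 0.2×128 = 165
Vm = 60.0 · log₁₀(0.10651) = 60.0 × (-0.9726) = -58.36 mV

-58 mV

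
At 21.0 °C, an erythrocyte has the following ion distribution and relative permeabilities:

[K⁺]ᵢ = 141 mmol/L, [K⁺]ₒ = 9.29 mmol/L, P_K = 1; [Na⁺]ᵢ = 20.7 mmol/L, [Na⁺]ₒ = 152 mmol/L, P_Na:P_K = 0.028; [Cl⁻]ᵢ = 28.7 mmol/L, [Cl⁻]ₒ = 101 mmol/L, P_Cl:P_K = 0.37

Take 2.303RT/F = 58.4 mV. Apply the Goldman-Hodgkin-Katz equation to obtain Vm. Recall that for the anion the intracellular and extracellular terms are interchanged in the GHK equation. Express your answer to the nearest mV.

Vm = 58.4 · log₁₀[(Σ P·[cation]ₒ + Σ P·[anion]ᵢ) / (Σ P·[cation]ᵢ + Σ P·[anion]ₒ)]
Numerator = 1×9.29 + 0.028×152 + 0.37×28.7 = 24.16
Denominator = 1×141 + 0.028×20.7 + 0.37×101 = 178.9
Vm = 58.4 · log₁₀(0.13504) = 58.4 × (-0.8695) = -50.78 mV

-51 mV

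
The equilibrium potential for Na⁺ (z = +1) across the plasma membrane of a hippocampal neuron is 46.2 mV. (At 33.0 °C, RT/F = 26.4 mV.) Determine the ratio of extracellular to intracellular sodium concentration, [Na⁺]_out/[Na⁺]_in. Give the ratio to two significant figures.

ln([out]/[in]) = E·z/(26.4) = 46.2 × 1 / 26.4 = 1.7500
[out]/[in] = e^(1.7500) = 5.755

5.8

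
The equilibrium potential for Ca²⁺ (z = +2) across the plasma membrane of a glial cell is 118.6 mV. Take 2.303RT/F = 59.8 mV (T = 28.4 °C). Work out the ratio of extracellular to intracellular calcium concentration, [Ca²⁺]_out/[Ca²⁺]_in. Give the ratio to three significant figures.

log₁₀([out]/[in]) = E·z/(59.8) = 118.6 × 2 / 59.8 = 3.9666
[out]/[in] = 10^(3.9666) = 9259

9260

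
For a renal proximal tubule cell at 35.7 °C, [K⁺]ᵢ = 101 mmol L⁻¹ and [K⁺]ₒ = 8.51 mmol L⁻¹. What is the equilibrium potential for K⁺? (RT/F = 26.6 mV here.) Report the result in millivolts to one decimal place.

E = (26.6/z) · ln([K⁺]_out/[K⁺]_in) with z = +1.
= (26.6/1) · ln(8.51/101) = 26.60 · ln(0.08426)
= 26.60 · (-2.4739) = -65.81 mV

-65.8 mV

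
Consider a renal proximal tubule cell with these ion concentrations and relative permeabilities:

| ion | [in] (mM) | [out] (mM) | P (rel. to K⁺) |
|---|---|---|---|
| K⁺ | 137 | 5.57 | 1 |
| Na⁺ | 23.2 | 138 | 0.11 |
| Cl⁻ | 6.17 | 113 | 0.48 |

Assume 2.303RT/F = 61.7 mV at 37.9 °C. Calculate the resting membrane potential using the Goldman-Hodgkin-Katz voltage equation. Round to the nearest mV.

Vm = 61.7 · log₁₀[(Σ P·[cation]ₒ + Σ P·[anion]ᵢ) / (Σ P·[cation]ᵢ + Σ P·[anion]ₒ)]
Numerator = 1×5.57 + 0.11×138 + 0.48×6.17 = 23.71
Denominator = 1×137 + 0.11×23.2 + 0.48×113 = 193.8
Vm = 61.7 · log₁₀(0.12236) = 61.7 × (-0.9124) = -56.29 mV

-56 mV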